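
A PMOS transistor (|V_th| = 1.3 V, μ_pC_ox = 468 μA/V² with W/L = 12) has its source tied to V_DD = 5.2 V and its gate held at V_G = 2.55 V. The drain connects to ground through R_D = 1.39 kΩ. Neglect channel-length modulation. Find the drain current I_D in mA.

V_SG = V_DD − V_G = 5.2 − 2.55 = 2.65 V, so V_ov = 2.65 − 1.3 = 1.35 V.
k_p = μ_pC_ox · (W/L) = 5.616 mA/V².
Assume saturation: I_D = ½ k_p V_ov² = 0.5 × 5.616 × 1.35² = 5.12 mA, giving V_SD = V_DD − I_D R_D = 5.2 − 5.12 × 1.39 = -1.91 V.
But -1.91 V < V_ov = 1.35 V, so the device is actually in triode.
In triode I_D = k_p[V_ov V_SD − ½ V_SD²] and I_D = (V_DD − V_SD)/R_D. Equating: 3.9 V_SD² − 11.54 V_SD + 5.2 = 0, giving V_SD = 0.555 V (the root below V_ov).
I_D = (5.2 − 0.555) / 1.39 = 3.34 mA.

I_D = 3.34 mA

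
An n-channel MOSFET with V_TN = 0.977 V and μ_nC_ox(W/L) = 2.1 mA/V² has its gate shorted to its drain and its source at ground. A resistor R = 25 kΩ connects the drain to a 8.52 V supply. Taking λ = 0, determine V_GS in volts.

V_GS = 1.49 V

With gate tied to drain, V_GS = V_DS ≥ V_GS − V_TN, so the device is in saturation.
KCL at the drain: ½ k_n (V_GS − V_TN)² = (V_DD − V_GS)/R.
Let x = V_GS − 0.977. Then 26.2 x² + x − 7.543 = 0, giving x = 0.517 V (positive root), so V_GS = 1.49 V.
I_D = (V_DD − V_GS)/R = (8.52 − 1.49) / 25 = 0.281 mA.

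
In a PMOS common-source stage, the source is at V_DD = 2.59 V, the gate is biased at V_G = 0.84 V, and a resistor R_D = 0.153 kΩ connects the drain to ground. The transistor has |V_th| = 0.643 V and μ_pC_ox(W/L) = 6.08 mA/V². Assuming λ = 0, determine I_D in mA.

V_SG = V_DD − V_G = 2.59 − 0.84 = 1.75 V, so V_ov = 1.75 − 0.643 = 1.11 V.
Assume saturation: I_D = ½ k_p V_ov² = 0.5 × 6.08 × 1.11² = 3.73 mA, giving V_SD = V_DD − I_D R_D = 2.59 − 3.73 × 0.153 = 2.02 V.
V_SD = 2.02 V ≥ V_ov = 1.11 V, confirming saturation.

I_D = 3.73 mA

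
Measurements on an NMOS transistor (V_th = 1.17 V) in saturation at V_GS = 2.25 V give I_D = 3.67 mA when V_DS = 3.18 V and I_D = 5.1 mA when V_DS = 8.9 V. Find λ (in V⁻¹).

With V_GS fixed, I_D ∝ (1 + λ V_DS) in saturation, so I_D2/I_D1 = (1 + λ V_DS2)/(1 + λ V_DS1).
5.1/3.67 = 1.39 = (1 + 8.9 λ)/(1 + 3.18 λ).
Solving: λ (I_D1 V_DS2 − I_D2 V_DS1) = I_D2 − I_D1, so λ = (5.1 − 3.67) / (3.67 × 8.9 − 5.1 × 3.18) = 1.43 / 16.4 = 0.087 V⁻¹.

λ = 0.0870 V⁻¹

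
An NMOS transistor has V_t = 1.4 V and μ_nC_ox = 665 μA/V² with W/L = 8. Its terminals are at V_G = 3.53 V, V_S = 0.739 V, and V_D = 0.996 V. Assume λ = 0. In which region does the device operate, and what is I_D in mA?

Triode; I_D = 1.73 mA

V_GS = V_G − V_S = 3.53 − 0.739 = 2.79 V; V_DS = V_D − V_S = 0.996 − 0.739 = 0.257 V.
k_n = μ_nC_ox · (W/L) = 5.32 mA/V².
V_ov = V_GS − V_t = 2.79 − 1.4 = 1.39 V.
Since V_DS = 0.257 V < V_ov = 1.39 V, the device is in the triode region.
I_D = k_n [V_ov · V_DS − ½ V_DS²] = 5.32 × [1.39 × 0.257 − 0.5 × 0.257²] = 1.73 mA.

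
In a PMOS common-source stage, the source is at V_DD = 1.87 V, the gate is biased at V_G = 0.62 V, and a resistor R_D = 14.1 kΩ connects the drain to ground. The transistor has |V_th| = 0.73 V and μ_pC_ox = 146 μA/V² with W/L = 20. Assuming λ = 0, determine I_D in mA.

V_SG = V_DD − V_G = 1.87 − 0.62 = 1.25 V, so V_ov = 1.25 − 0.73 = 0.52 V.
k_p = μ_pC_ox · (W/L) = 2.92 mA/V².
Assume saturation: I_D = ½ k_p V_ov² = 0.5 × 2.92 × 0.52² = 0.395 mA, giving V_SD = V_DD − I_D R_D = 1.87 − 0.395 × 14.1 = -3.7 V.
But -3.7 V < V_ov = 0.52 V, so the device is actually in triode.
In triode I_D = k_p[V_ov V_SD − ½ V_SD²] and I_D = (V_DD − V_SD)/R_D. Equating: 20.6 V_SD² − 22.41 V_SD + 1.87 = 0, giving V_SD = 0.0911 V (the root below V_ov).
I_D = (1.87 − 0.0911) / 14.1 = 0.126 mA.

I_D = 0.126 mA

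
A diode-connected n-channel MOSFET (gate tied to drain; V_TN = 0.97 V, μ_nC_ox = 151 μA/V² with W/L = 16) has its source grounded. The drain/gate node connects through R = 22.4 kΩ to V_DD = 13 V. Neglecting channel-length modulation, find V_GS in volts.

With gate tied to drain, V_GS = V_DS ≥ V_GS − V_TN, so the device is in saturation.
k_n = μ_nC_ox · (W/L) = 2.416 mA/V².
KCL at the drain: ½ k_n (V_GS − V_TN)² = (V_DD − V_GS)/R.
Let x = V_GS − 0.97. Then 27.1 x² + x − 12.03 = 0, giving x = 0.649 V (positive root), so V_GS = 1.62 V.
I_D = (V_DD − V_GS)/R = (13 − 1.62) / 22.4 = 0.508 mA.

V_GS = 1.62 V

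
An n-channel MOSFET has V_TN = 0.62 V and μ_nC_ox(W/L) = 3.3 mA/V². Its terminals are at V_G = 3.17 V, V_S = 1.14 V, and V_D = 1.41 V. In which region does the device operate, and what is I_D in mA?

Triode; I_D = 1.14 mA

V_GS = V_G − V_S = 3.17 − 1.14 = 2.03 V; V_DS = V_D − V_S = 1.41 − 1.14 = 0.27 V.
V_ov = V_GS − V_TN = 2.03 − 0.62 = 1.41 V.
Since V_DS = 0.27 V < V_ov = 1.41 V, the device is in the triode region.
I_D = k_n [V_ov · V_DS − ½ V_DS²] = 3.3 × [1.41 × 0.27 − 0.5 × 0.27²] = 1.14 mA.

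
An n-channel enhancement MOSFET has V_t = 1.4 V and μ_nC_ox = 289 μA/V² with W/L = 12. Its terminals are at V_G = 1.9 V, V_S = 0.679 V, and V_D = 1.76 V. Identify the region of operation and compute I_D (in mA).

V_GS = V_G − V_S = 1.9 − 0.679 = 1.22 V; V_DS = V_D − V_S = 1.76 − 0.679 = 1.08 V.
V_GS = 1.22 V < V_t = 1.4 V, so the transistor is in cutoff.

Cutoff; I_D = 0 mA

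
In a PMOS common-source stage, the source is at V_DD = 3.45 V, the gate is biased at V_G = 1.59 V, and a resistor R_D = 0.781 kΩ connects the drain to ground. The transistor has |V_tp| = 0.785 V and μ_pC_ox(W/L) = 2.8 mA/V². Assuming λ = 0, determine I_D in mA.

V_SG = V_DD − V_G = 3.45 − 1.59 = 1.86 V, so V_ov = 1.86 − 0.785 = 1.08 V.
Assume saturation: I_D = ½ k_p V_ov² = 0.5 × 2.8 × 1.08² = 1.62 mA, giving V_SD = V_DD − I_D R_D = 3.45 − 1.62 × 0.781 = 2.19 V.
V_SD = 2.19 V ≥ V_ov = 1.08 V, confirming saturation.

I_D = 1.62 mA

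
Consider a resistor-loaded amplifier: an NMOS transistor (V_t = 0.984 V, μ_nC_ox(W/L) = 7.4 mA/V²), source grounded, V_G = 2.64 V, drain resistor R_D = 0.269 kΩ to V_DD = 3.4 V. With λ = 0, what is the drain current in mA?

V_GS = V_G = 2.64 V, so V_ov = 2.64 − 0.984 = 1.66 V.
Assume saturation: I_D = ½ k_n V_ov² = 0.5 × 7.4 × 1.66² = 10.1 mA, giving V_DS = V_DD − I_D R_D = 3.4 − 10.1 × 0.269 = 0.671 V.
But 0.671 V < V_ov = 1.66 V, so the device is actually in triode.
In triode I_D = k_n[V_ov V_DS − ½ V_DS²] and I_D = (V_DD − V_DS)/R_D. Equating: 0.995 V_DS² − 4.296 V_DS + 3.4 = 0, giving V_DS = 1.04 V (the root below V_ov).
I_D = (3.4 − 1.04) / 0.269 = 8.76 mA.

I_D = 8.76 mA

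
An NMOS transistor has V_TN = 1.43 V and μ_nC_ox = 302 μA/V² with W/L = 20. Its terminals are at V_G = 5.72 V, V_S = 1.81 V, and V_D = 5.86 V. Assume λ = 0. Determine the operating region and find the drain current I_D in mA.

Saturation; I_D = 18.6 mA

V_GS = V_G − V_S = 5.72 − 1.81 = 3.91 V; V_DS = V_D − V_S = 5.86 − 1.81 = 4.05 V.
k_n = μ_nC_ox · (W/L) = 6.04 mA/V².
V_ov = V_GS − V_TN = 3.91 − 1.43 = 2.48 V.
Since V_DS = 4.05 V ≥ V_ov = 2.48 V, the device is in saturation.
I_D = ½ k_n V_ov² = 0.5 × 6.04 × 2.48² = 18.6 mA.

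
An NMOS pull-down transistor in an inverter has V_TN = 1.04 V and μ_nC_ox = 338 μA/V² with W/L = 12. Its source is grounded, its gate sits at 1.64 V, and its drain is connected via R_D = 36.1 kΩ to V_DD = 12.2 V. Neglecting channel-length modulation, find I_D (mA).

I_D = 0.334 mA

V_GS = V_G = 1.64 V, so V_ov = 1.64 − 1.04 = 0.6 V.
k_n = μ_nC_ox · (W/L) = 4.056 mA/V².
Assume saturation: I_D = ½ k_n V_ov² = 0.5 × 4.056 × 0.6² = 0.73 mA, giving V_DS = V_DD − I_D R_D = 12.2 − 0.73 × 36.1 = -14.2 V.
But -14.2 V < V_ov = 0.6 V, so the device is actually in triode.
In triode I_D = k_n[V_ov V_DS − ½ V_DS²] and I_D = (V_DD − V_DS)/R_D. Equating: 73.2 V_DS² − 88.85 V_DS + 12.2 = 0, giving V_DS = 0.158 V (the root below V_ov).
I_D = (12.2 − 0.158) / 36.1 = 0.334 mA.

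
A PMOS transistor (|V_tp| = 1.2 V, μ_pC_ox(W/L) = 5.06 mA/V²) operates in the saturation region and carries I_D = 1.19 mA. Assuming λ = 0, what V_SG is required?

In saturation I_D = ½ k_p (V_SG − |V_tp|)², so V_SG − |V_tp| = √(2 I_D / k_p) = √(2 × 1.19 / 5.06) = 0.686 V.
V_SG = 1.2 + 0.686 = 1.89 V.

V_SG = 1.89 V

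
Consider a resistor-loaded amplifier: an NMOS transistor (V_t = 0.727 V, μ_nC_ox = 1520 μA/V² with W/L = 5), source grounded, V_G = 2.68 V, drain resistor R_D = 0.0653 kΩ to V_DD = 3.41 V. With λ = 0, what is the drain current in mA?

I_D = 14.5 mA

V_GS = V_G = 2.68 V, so V_ov = 2.68 − 0.727 = 1.95 V.
k_n = μ_nC_ox · (W/L) = 7.6 mA/V².
Assume saturation: I_D = ½ k_n V_ov² = 0.5 × 7.6 × 1.95² = 14.5 mA, giving V_DS = V_DD − I_D R_D = 3.41 − 14.5 × 0.0653 = 2.46 V.
V_DS = 2.46 V ≥ V_ov = 1.95 V, confirming saturation.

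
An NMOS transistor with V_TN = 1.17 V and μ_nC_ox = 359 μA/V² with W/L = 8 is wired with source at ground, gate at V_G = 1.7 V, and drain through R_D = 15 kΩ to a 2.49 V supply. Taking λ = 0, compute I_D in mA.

V_GS = V_G = 1.7 V, so V_ov = 1.7 − 1.17 = 0.53 V.
k_n = μ_nC_ox · (W/L) = 2.872 mA/V².
Assume saturation: I_D = ½ k_n V_ov² = 0.5 × 2.872 × 0.53² = 0.403 mA, giving V_DS = V_DD − I_D R_D = 2.49 − 0.403 × 15 = -3.56 V.
But -3.56 V < V_ov = 0.53 V, so the device is actually in triode.
In triode I_D = k_n[V_ov V_DS − ½ V_DS²] and I_D = (V_DD − V_DS)/R_D. Equating: 21.5 V_DS² − 23.83 V_DS + 2.49 = 0, giving V_DS = 0.117 V (the root below V_ov).
I_D = (2.49 − 0.117) / 15 = 0.158 mA.

I_D = 0.158 mA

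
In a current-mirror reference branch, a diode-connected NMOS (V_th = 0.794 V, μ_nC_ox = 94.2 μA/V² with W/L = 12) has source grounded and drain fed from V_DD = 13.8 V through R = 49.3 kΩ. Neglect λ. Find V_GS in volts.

V_GS = 1.46 V

With gate tied to drain, V_GS = V_DS ≥ V_GS − V_th, so the device is in saturation.
k_n = μ_nC_ox · (W/L) = 1.13 mA/V².
KCL at the drain: ½ k_n (V_GS − V_th)² = (V_DD − V_GS)/R.
Let x = V_GS − 0.794. Then 27.9 x² + x − 13.01 = 0, giving x = 0.665 V (positive root), so V_GS = 1.46 V.
I_D = (V_DD − V_GS)/R = (13.8 − 1.46) / 49.3 = 0.25 mA.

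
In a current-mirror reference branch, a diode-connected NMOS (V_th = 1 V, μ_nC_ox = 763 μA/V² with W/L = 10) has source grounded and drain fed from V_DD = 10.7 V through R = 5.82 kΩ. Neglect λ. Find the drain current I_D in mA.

With gate tied to drain, V_GS = V_DS ≥ V_GS − V_th, so the device is in saturation.
k_n = μ_nC_ox · (W/L) = 7.63 mA/V².
KCL at the drain: ½ k_n (V_GS − V_th)² = (V_DD − V_GS)/R.
Let x = V_GS − 1. Then 22.2 x² + x − 9.7 = 0, giving x = 0.639 V (positive root), so V_GS = 1.64 V.
I_D = (V_DD − V_GS)/R = (10.7 − 1.64) / 5.82 = 1.56 mA.

I_D = 1.56 mA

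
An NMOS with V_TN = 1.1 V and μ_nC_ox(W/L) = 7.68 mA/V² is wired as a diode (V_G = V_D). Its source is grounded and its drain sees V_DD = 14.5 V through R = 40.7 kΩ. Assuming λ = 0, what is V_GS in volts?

V_GS = 1.39 V

With gate tied to drain, V_GS = V_DS ≥ V_GS − V_TN, so the device is in saturation.
KCL at the drain: ½ k_n (V_GS − V_TN)² = (V_DD − V_GS)/R.
Let x = V_GS − 1.1. Then 156 x² + x − 13.4 = 0, giving x = 0.29 V (positive root), so V_GS = 1.39 V.
I_D = (V_DD − V_GS)/R = (14.5 − 1.39) / 40.7 = 0.322 mA.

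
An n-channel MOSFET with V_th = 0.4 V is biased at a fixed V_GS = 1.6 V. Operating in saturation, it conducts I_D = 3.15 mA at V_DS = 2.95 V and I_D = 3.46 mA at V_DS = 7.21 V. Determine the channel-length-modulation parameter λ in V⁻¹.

λ = 0.0248 V⁻¹

With V_GS fixed, I_D ∝ (1 + λ V_DS) in saturation, so I_D2/I_D1 = (1 + λ V_DS2)/(1 + λ V_DS1).
3.46/3.15 = 1.098 = (1 + 7.21 λ)/(1 + 2.95 λ).
Solving: λ (I_D1 V_DS2 − I_D2 V_DS1) = I_D2 − I_D1, so λ = (3.46 − 3.15) / (3.15 × 7.21 − 3.46 × 2.95) = 0.31 / 12.5 = 0.0248 V⁻¹.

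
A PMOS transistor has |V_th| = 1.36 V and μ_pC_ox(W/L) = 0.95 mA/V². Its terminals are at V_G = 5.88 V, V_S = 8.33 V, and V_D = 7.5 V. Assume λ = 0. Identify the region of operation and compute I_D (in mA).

V_SG = V_S − V_G = 8.33 − 5.88 = 2.45 V; V_SD = V_S − V_D = 8.33 − 7.5 = 0.83 V.
V_ov = V_SG − |V_th| = 2.45 − 1.36 = 1.09 V.
Since V_SD = 0.83 V < V_ov = 1.09 V, the device is in the triode region.
I_D = k_p [V_ov · V_SD − ½ V_SD²] = 0.95 × [1.09 × 0.83 − 0.5 × 0.83²] = 0.532 mA.

Triode; I_D = 0.532 mA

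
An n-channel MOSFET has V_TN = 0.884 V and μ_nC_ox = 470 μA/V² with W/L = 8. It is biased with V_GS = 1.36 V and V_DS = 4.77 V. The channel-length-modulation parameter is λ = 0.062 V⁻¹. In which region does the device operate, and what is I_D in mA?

Saturation; I_D = 0.552 mA

k_n = μ_nC_ox · (W/L) = 3.76 mA/V².
V_ov = V_GS − V_TN = 1.36 − 0.884 = 0.476 V.
Since V_DS = 4.77 V ≥ V_ov = 0.476 V, the device is in saturation.
I_D = ½ k_n V_ov² (1 + λ V_DS) = 0.5 × 3.76 × 0.476² × (1 + 0.062 × 4.77) = 0.552 mA.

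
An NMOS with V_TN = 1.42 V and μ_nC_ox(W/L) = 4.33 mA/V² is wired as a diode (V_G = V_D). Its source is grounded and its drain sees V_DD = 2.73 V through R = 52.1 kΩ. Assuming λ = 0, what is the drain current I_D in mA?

I_D = 0.0232 mA

With gate tied to drain, V_GS = V_DS ≥ V_GS − V_TN, so the device is in saturation.
KCL at the drain: ½ k_n (V_GS − V_TN)² = (V_DD − V_GS)/R.
Let x = V_GS − 1.42. Then 113 x² + x − 1.31 = 0, giving x = 0.103 V (positive root), so V_GS = 1.52 V.
I_D = (V_DD − V_GS)/R = (2.73 − 1.52) / 52.1 = 0.0232 mA.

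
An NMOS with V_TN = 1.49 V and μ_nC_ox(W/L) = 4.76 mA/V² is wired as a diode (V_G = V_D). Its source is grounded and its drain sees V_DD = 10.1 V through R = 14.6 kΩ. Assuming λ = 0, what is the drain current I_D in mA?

I_D = 0.557 mA

With gate tied to drain, V_GS = V_DS ≥ V_GS − V_TN, so the device is in saturation.
KCL at the drain: ½ k_n (V_GS − V_TN)² = (V_DD − V_GS)/R.
Let x = V_GS − 1.49. Then 34.7 x² + x − 8.61 = 0, giving x = 0.484 V (positive root), so V_GS = 1.97 V.
I_D = (V_DD − V_GS)/R = (10.1 − 1.97) / 14.6 = 0.557 mA.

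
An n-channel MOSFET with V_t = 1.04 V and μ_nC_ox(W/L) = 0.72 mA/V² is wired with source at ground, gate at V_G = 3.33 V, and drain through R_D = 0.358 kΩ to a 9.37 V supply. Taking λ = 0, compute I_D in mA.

V_GS = V_G = 3.33 V, so V_ov = 3.33 − 1.04 = 2.29 V.
Assume saturation: I_D = ½ k_n V_ov² = 0.5 × 0.72 × 2.29² = 1.89 mA, giving V_DS = V_DD − I_D R_D = 9.37 − 1.89 × 0.358 = 8.69 V.
V_DS = 8.69 V ≥ V_ov = 2.29 V, confirming saturation.

I_D = 1.89 mA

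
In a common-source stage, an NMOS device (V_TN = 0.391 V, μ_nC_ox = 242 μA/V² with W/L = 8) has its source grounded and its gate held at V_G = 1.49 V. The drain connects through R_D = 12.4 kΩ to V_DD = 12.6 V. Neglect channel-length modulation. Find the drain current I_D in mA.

V_GS = V_G = 1.49 V, so V_ov = 1.49 − 0.391 = 1.1 V.
k_n = μ_nC_ox · (W/L) = 1.936 mA/V².
Assume saturation: I_D = ½ k_n V_ov² = 0.5 × 1.936 × 1.1² = 1.17 mA, giving V_DS = V_DD − I_D R_D = 12.6 − 1.17 × 12.4 = -1.9 V.
But -1.9 V < V_ov = 1.1 V, so the device is actually in triode.
In triode I_D = k_n[V_ov V_DS − ½ V_DS²] and I_D = (V_DD − V_DS)/R_D. Equating: 12 V_DS² − 27.38 V_DS + 12.6 = 0, giving V_DS = 0.639 V (the root below V_ov).
I_D = (12.6 − 0.639) / 12.4 = 0.965 mA.

I_D = 0.965 mA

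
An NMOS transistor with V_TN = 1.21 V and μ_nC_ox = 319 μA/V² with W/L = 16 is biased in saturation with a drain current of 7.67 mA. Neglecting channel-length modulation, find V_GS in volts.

V_GS = 2.94 V

k_n = μ_nC_ox · (W/L) = 5.104 mA/V².
In saturation I_D = ½ k_n (V_GS − V_TN)², so V_GS − V_TN = √(2 I_D / k_n) = √(2 × 7.67 / 5.104) = 1.73 V.
V_GS = 1.21 + 1.73 = 2.94 V.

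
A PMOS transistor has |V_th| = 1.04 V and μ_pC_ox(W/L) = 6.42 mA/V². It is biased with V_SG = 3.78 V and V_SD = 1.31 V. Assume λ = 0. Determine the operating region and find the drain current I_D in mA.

Triode; I_D = 17.5 mA

V_ov = V_SG − |V_th| = 3.78 − 1.04 = 2.74 V.
Since V_SD = 1.31 V < V_ov = 2.74 V, the device is in the triode region.
I_D = k_p [V_ov · V_SD − ½ V_SD²] = 6.42 × [2.74 × 1.31 − 0.5 × 1.31²] = 17.5 mA.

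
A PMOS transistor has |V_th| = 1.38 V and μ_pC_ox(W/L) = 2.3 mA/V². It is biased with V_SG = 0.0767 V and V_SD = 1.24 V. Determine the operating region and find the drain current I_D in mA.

Cutoff; I_D = 0 mA

V_SG = 0.0767 V < |V_th| = 1.38 V, so the transistor is in cutoff.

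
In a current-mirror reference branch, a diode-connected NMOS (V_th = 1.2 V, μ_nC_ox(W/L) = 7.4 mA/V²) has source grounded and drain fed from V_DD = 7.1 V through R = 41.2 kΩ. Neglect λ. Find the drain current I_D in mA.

I_D = 0.139 mA

With gate tied to drain, V_GS = V_DS ≥ V_GS − V_th, so the device is in saturation.
KCL at the drain: ½ k_n (V_GS − V_th)² = (V_DD − V_GS)/R.
Let x = V_GS − 1.2. Then 152 x² + x − 5.9 = 0, giving x = 0.193 V (positive root), so V_GS = 1.39 V.
I_D = (V_DD − V_GS)/R = (7.1 − 1.39) / 41.2 = 0.139 mA.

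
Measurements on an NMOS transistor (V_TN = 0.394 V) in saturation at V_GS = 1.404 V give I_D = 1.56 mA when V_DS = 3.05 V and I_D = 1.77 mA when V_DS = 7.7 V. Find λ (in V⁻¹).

With V_GS fixed, I_D ∝ (1 + λ V_DS) in saturation, so I_D2/I_D1 = (1 + λ V_DS2)/(1 + λ V_DS1).
1.77/1.56 = 1.135 = (1 + 7.7 λ)/(1 + 3.05 λ).
Solving: λ (I_D1 V_DS2 − I_D2 V_DS1) = I_D2 − I_D1, so λ = (1.77 − 1.56) / (1.56 × 7.7 − 1.77 × 3.05) = 0.21 / 6.61 = 0.0318 V⁻¹.

λ = 0.0318 V⁻¹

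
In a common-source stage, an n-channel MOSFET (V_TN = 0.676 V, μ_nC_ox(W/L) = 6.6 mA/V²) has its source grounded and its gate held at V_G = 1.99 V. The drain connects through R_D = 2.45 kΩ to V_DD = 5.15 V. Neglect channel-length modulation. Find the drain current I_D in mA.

I_D = 2.00 mA

V_GS = V_G = 1.99 V, so V_ov = 1.99 − 0.676 = 1.31 V.
Assume saturation: I_D = ½ k_n V_ov² = 0.5 × 6.6 × 1.31² = 5.7 mA, giving V_DS = V_DD − I_D R_D = 5.15 − 5.7 × 2.45 = -8.81 V.
But -8.81 V < V_ov = 1.31 V, so the device is actually in triode.
In triode I_D = k_n[V_ov V_DS − ½ V_DS²] and I_D = (V_DD − V_DS)/R_D. Equating: 8.09 V_DS² − 22.25 V_DS + 5.15 = 0, giving V_DS = 0.255 V (the root below V_ov).
I_D = (5.15 − 0.255) / 2.45 = 2 mA.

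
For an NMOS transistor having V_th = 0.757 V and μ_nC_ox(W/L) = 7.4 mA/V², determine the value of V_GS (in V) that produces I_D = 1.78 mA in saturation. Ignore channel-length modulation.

In saturation I_D = ½ k_n (V_GS − V_th)², so V_GS − V_th = √(2 I_D / k_n) = √(2 × 1.78 / 7.4) = 0.694 V.
V_GS = 0.757 + 0.694 = 1.45 V.

V_GS = 1.45 V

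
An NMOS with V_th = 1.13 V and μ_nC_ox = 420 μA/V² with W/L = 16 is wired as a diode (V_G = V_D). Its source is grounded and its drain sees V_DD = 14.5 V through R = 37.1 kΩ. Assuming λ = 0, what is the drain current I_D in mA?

I_D = 0.352 mA

With gate tied to drain, V_GS = V_DS ≥ V_GS − V_th, so the device is in saturation.
k_n = μ_nC_ox · (W/L) = 6.72 mA/V².
KCL at the drain: ½ k_n (V_GS − V_th)² = (V_DD − V_GS)/R.
Let x = V_GS − 1.13. Then 125 x² + x − 13.37 = 0, giving x = 0.324 V (positive root), so V_GS = 1.45 V.
I_D = (V_DD − V_GS)/R = (14.5 − 1.45) / 37.1 = 0.352 mA.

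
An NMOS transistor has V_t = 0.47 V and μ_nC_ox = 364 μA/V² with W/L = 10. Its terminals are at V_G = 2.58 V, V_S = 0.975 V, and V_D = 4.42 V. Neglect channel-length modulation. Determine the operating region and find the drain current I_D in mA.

V_GS = V_G − V_S = 2.58 − 0.975 = 1.6 V; V_DS = V_D − V_S = 4.42 − 0.975 = 3.44 V.
k_n = μ_nC_ox · (W/L) = 3.64 mA/V².
V_ov = V_GS − V_t = 1.6 − 0.47 = 1.14 V.
Since V_DS = 3.44 V ≥ V_ov = 1.14 V, the device is in saturation.
I_D = ½ k_n V_ov² = 0.5 × 3.64 × 1.14² = 2.34 mA.

Saturation; I_D = 2.34 mA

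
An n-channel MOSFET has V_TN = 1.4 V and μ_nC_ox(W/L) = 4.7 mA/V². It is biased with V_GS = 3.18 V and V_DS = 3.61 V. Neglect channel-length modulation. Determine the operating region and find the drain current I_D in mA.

Saturation; I_D = 7.45 mA

V_ov = V_GS − V_TN = 3.18 − 1.4 = 1.78 V.
Since V_DS = 3.61 V ≥ V_ov = 1.78 V, the device is in saturation.
I_D = ½ k_n V_ov² = 0.5 × 4.7 × 1.78² = 7.45 mA.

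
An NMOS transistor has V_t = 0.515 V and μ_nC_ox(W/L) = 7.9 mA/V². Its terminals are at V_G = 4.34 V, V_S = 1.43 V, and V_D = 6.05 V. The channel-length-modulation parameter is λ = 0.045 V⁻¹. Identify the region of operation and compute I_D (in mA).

Saturation; I_D = 27.4 mA

V_GS = V_G − V_S = 4.34 − 1.43 = 2.91 V; V_DS = V_D − V_S = 6.05 − 1.43 = 4.62 V.
V_ov = V_GS − V_t = 2.91 − 0.515 = 2.4 V.
Since V_DS = 4.62 V ≥ V_ov = 2.4 V, the device is in saturation.
I_D = ½ k_n V_ov² (1 + λ V_DS) = 0.5 × 7.9 × 2.4² × (1 + 0.045 × 4.62) = 27.4 mA.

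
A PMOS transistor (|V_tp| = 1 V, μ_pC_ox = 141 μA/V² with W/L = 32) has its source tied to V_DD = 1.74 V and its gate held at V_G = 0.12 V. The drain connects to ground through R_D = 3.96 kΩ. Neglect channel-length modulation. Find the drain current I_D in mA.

I_D = 0.398 mA

V_SG = V_DD − V_G = 1.74 − 0.12 = 1.62 V, so V_ov = 1.62 − 1 = 0.62 V.
k_p = μ_pC_ox · (W/L) = 4.512 mA/V².
Assume saturation: I_D = ½ k_p V_ov² = 0.5 × 4.512 × 0.62² = 0.867 mA, giving V_SD = V_DD − I_D R_D = 1.74 − 0.867 × 3.96 = -1.69 V.
But -1.69 V < V_ov = 0.62 V, so the device is actually in triode.
In triode I_D = k_p[V_ov V_SD − ½ V_SD²] and I_D = (V_DD − V_SD)/R_D. Equating: 8.93 V_SD² − 12.08 V_SD + 1.74 = 0, giving V_SD = 0.164 V (the root below V_ov).
I_D = (1.74 − 0.164) / 3.96 = 0.398 mA.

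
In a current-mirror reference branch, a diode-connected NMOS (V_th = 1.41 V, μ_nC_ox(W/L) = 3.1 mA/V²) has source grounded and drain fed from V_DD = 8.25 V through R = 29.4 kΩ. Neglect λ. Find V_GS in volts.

With gate tied to drain, V_GS = V_DS ≥ V_GS − V_th, so the device is in saturation.
KCL at the drain: ½ k_n (V_GS − V_th)² = (V_DD − V_GS)/R.
Let x = V_GS − 1.41. Then 45.6 x² + x − 6.84 = 0, giving x = 0.377 V (positive root), so V_GS = 1.79 V.
I_D = (V_DD − V_GS)/R = (8.25 − 1.79) / 29.4 = 0.22 mA.

V_GS = 1.79 V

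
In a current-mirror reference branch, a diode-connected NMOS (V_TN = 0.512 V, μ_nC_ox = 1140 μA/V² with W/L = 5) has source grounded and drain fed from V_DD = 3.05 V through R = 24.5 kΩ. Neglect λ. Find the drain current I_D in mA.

With gate tied to drain, V_GS = V_DS ≥ V_GS − V_TN, so the device is in saturation.
k_n = μ_nC_ox · (W/L) = 5.7 mA/V².
KCL at the drain: ½ k_n (V_GS − V_TN)² = (V_DD − V_GS)/R.
Let x = V_GS − 0.512. Then 69.8 x² + x − 2.538 = 0, giving x = 0.184 V (positive root), so V_GS = 0.696 V.
I_D = (V_DD − V_GS)/R = (3.05 − 0.696) / 24.5 = 0.0961 mA.

I_D = 0.0961 mA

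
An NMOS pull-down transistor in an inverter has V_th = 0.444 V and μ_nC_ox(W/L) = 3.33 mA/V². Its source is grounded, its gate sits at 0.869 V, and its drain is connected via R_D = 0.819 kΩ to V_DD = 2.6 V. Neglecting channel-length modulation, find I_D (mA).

V_GS = V_G = 0.869 V, so V_ov = 0.869 − 0.444 = 0.425 V.
Assume saturation: I_D = ½ k_n V_ov² = 0.5 × 3.33 × 0.425² = 0.301 mA, giving V_DS = V_DD − I_D R_D = 2.6 − 0.301 × 0.819 = 2.35 V.
V_DS = 2.35 V ≥ V_ov = 0.425 V, confirming saturation.

I_D = 0.301 mA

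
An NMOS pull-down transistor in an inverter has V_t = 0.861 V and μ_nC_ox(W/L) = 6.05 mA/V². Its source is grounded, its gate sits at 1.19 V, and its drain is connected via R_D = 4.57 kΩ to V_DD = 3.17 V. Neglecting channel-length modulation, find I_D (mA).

V_GS = V_G = 1.19 V, so V_ov = 1.19 − 0.861 = 0.329 V.
Assume saturation: I_D = ½ k_n V_ov² = 0.5 × 6.05 × 0.329² = 0.327 mA, giving V_DS = V_DD − I_D R_D = 3.17 − 0.327 × 4.57 = 1.67 V.
V_DS = 1.67 V ≥ V_ov = 0.329 V, confirming saturation.

I_D = 0.327 mA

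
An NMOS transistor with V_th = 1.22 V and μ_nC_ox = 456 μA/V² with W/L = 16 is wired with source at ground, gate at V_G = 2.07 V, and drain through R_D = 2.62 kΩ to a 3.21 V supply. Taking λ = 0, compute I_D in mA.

V_GS = V_G = 2.07 V, so V_ov = 2.07 − 1.22 = 0.85 V.
k_n = μ_nC_ox · (W/L) = 7.296 mA/V².
Assume saturation: I_D = ½ k_n V_ov² = 0.5 × 7.296 × 0.85² = 2.64 mA, giving V_DS = V_DD − I_D R_D = 3.21 − 2.64 × 2.62 = -3.7 V.
But -3.7 V < V_ov = 0.85 V, so the device is actually in triode.
In triode I_D = k_n[V_ov V_DS − ½ V_DS²] and I_D = (V_DD − V_DS)/R_D. Equating: 9.56 V_DS² − 17.25 V_DS + 3.21 = 0, giving V_DS = 0.211 V (the root below V_ov).
I_D = (3.21 − 0.211) / 2.62 = 1.14 mA.

I_D = 1.14 mA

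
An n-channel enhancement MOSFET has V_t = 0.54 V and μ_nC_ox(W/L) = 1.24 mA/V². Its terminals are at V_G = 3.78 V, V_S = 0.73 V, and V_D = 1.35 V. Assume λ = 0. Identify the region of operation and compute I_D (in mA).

V_GS = V_G − V_S = 3.78 − 0.73 = 3.05 V; V_DS = V_D − V_S = 1.35 − 0.73 = 0.62 V.
V_ov = V_GS − V_t = 3.05 − 0.54 = 2.51 V.
Since V_DS = 0.62 V < V_ov = 2.51 V, the device is in the triode region.
I_D = k_n [V_ov · V_DS − ½ V_DS²] = 1.24 × [2.51 × 0.62 − 0.5 × 0.62²] = 1.69 mA.

Triode; I_D = 1.69 mA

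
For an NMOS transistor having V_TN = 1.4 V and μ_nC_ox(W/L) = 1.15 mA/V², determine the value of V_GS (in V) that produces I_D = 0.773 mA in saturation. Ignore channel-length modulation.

In saturation I_D = ½ k_n (V_GS − V_TN)², so V_GS − V_TN = √(2 I_D / k_n) = √(2 × 0.773 / 1.15) = 1.16 V.
V_GS = 1.4 + 1.16 = 2.56 V.

V_GS = 2.56 V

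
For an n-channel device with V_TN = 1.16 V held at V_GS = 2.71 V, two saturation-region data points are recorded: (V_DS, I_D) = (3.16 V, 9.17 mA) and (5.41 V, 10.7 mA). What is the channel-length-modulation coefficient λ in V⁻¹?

λ = 0.0968 V⁻¹

With V_GS fixed, I_D ∝ (1 + λ V_DS) in saturation, so I_D2/I_D1 = (1 + λ V_DS2)/(1 + λ V_DS1).
10.7/9.17 = 1.167 = (1 + 5.41 λ)/(1 + 3.16 λ).
Solving: λ (I_D1 V_DS2 − I_D2 V_DS1) = I_D2 − I_D1, so λ = (10.7 − 9.17) / (9.17 × 5.41 − 10.7 × 3.16) = 1.53 / 15.8 = 0.0968 V⁻¹.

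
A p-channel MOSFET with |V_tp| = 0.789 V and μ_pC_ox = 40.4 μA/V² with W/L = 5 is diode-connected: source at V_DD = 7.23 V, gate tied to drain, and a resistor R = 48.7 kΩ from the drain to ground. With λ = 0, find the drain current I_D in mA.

I_D = 0.111 mA

With gate tied to drain, V_SG = V_SD ≥ V_SG − |V_tp|, so the device is in saturation.
k_p = μ_pC_ox · (W/L) = 0.202 mA/V².
KCL at the drain: ½ k_p (V_SG − |V_tp|)² = (V_DD − V_SG)/R.
Let x = V_SG − 0.789. Then 4.92 x² + x − 6.441 = 0, giving x = 1.05 V (positive root), so V_SG = 1.84 V.
I_D = (V_DD − V_SG)/R = (7.23 − 1.84) / 48.7 = 0.111 mA.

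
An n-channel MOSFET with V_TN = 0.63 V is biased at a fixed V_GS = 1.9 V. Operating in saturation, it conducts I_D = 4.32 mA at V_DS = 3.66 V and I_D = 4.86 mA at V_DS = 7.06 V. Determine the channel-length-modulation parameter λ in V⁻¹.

With V_GS fixed, I_D ∝ (1 + λ V_DS) in saturation, so I_D2/I_D1 = (1 + λ V_DS2)/(1 + λ V_DS1).
4.86/4.32 = 1.125 = (1 + 7.06 λ)/(1 + 3.66 λ).
Solving: λ (I_D1 V_DS2 − I_D2 V_DS1) = I_D2 − I_D1, so λ = (4.86 − 4.32) / (4.32 × 7.06 − 4.86 × 3.66) = 0.54 / 12.7 = 0.0425 V⁻¹.

λ = 0.0425 V⁻¹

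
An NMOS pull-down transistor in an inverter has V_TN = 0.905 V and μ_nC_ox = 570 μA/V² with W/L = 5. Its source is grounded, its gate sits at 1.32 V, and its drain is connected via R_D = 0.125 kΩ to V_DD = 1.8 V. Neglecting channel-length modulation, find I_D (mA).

I_D = 0.245 mA

V_GS = V_G = 1.32 V, so V_ov = 1.32 − 0.905 = 0.415 V.
k_n = μ_nC_ox · (W/L) = 2.85 mA/V².
Assume saturation: I_D = ½ k_n V_ov² = 0.5 × 2.85 × 0.415² = 0.245 mA, giving V_DS = V_DD − I_D R_D = 1.8 − 0.245 × 0.125 = 1.77 V.
V_DS = 1.77 V ≥ V_ov = 0.415 V, confirming saturation.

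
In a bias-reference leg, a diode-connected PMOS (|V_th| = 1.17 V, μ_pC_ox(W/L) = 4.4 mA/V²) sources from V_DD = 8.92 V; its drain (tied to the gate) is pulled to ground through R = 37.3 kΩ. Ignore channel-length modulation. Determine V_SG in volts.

V_SG = 1.47 V

With gate tied to drain, V_SG = V_SD ≥ V_SG − |V_th|, so the device is in saturation.
KCL at the drain: ½ k_p (V_SG − |V_th|)² = (V_DD − V_SG)/R.
Let x = V_SG − 1.17. Then 82.1 x² + x − 7.75 = 0, giving x = 0.301 V (positive root), so V_SG = 1.47 V.
I_D = (V_DD − V_SG)/R = (8.92 − 1.47) / 37.3 = 0.2 mA.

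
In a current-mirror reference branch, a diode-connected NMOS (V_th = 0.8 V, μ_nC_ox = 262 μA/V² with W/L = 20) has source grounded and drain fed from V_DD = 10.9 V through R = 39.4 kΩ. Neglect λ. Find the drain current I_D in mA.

I_D = 0.249 mA

With gate tied to drain, V_GS = V_DS ≥ V_GS − V_th, so the device is in saturation.
k_n = μ_nC_ox · (W/L) = 5.24 mA/V².
KCL at the drain: ½ k_n (V_GS − V_th)² = (V_DD − V_GS)/R.
Let x = V_GS − 0.8. Then 103 x² + x − 10.1 = 0, giving x = 0.308 V (positive root), so V_GS = 1.11 V.
I_D = (V_DD − V_GS)/R = (10.9 − 1.11) / 39.4 = 0.249 mA.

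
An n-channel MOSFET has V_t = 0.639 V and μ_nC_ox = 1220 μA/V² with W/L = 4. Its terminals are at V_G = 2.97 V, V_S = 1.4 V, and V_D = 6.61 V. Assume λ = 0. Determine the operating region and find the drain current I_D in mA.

V_GS = V_G − V_S = 2.97 − 1.4 = 1.57 V; V_DS = V_D − V_S = 6.61 − 1.4 = 5.21 V.
k_n = μ_nC_ox · (W/L) = 4.88 mA/V².
V_ov = V_GS − V_t = 1.57 − 0.639 = 0.931 V.
Since V_DS = 5.21 V ≥ V_ov = 0.931 V, the device is in saturation.
I_D = ½ k_n V_ov² = 0.5 × 4.88 × 0.931² = 2.11 mA.

Saturation; I_D = 2.11 mA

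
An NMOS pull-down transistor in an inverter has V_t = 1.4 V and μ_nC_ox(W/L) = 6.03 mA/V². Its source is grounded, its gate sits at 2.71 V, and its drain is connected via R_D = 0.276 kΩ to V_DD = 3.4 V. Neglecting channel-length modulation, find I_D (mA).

V_GS = V_G = 2.71 V, so V_ov = 2.71 − 1.4 = 1.31 V.
Assume saturation: I_D = ½ k_n V_ov² = 0.5 × 6.03 × 1.31² = 5.17 mA, giving V_DS = V_DD − I_D R_D = 3.4 − 5.17 × 0.276 = 1.97 V.
V_DS = 1.97 V ≥ V_ov = 1.31 V, confirming saturation.

I_D = 5.17 mA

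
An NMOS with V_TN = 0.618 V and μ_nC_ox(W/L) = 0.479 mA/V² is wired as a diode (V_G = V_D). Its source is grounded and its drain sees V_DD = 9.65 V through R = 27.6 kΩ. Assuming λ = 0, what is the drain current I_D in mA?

I_D = 0.288 mA

With gate tied to drain, V_GS = V_DS ≥ V_GS − V_TN, so the device is in saturation.
KCL at the drain: ½ k_n (V_GS − V_TN)² = (V_DD − V_GS)/R.
Let x = V_GS − 0.618. Then 6.61 x² + x − 9.032 = 0, giving x = 1.1 V (positive root), so V_GS = 1.71 V.
I_D = (V_DD − V_GS)/R = (9.65 − 1.71) / 27.6 = 0.288 mA.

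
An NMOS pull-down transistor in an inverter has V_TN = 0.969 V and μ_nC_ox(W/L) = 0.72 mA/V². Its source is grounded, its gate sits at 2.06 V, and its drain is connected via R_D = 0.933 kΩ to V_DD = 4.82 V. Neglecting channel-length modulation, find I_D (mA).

V_GS = V_G = 2.06 V, so V_ov = 2.06 − 0.969 = 1.09 V.
Assume saturation: I_D = ½ k_n V_ov² = 0.5 × 0.72 × 1.09² = 0.429 mA, giving V_DS = V_DD − I_D R_D = 4.82 − 0.429 × 0.933 = 4.42 V.
V_DS = 4.42 V ≥ V_ov = 1.09 V, confirming saturation.

I_D = 0.429 mA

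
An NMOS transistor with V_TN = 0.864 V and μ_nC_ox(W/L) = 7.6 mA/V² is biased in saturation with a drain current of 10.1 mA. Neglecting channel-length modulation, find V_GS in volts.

In saturation I_D = ½ k_n (V_GS − V_TN)², so V_GS − V_TN = √(2 I_D / k_n) = √(2 × 10.1 / 7.6) = 1.63 V.
V_GS = 0.864 + 1.63 = 2.49 V.

V_GS = 2.49 V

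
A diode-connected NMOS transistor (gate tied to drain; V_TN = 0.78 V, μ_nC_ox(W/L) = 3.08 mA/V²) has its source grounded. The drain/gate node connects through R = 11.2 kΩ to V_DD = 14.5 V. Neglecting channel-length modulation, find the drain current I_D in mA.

I_D = 1.15 mA

With gate tied to drain, V_GS = V_DS ≥ V_GS − V_TN, so the device is in saturation.
KCL at the drain: ½ k_n (V_GS − V_TN)² = (V_DD − V_GS)/R.
Let x = V_GS − 0.78. Then 17.2 x² + x − 13.72 = 0, giving x = 0.863 V (positive root), so V_GS = 1.64 V.
I_D = (V_DD − V_GS)/R = (14.5 − 1.64) / 11.2 = 1.15 mA.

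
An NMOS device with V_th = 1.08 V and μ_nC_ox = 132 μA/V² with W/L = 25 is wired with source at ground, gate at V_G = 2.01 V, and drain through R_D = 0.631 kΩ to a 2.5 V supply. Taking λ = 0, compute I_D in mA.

V_GS = V_G = 2.01 V, so V_ov = 2.01 − 1.08 = 0.93 V.
k_n = μ_nC_ox · (W/L) = 3.3 mA/V².
Assume saturation: I_D = ½ k_n V_ov² = 0.5 × 3.3 × 0.93² = 1.43 mA, giving V_DS = V_DD − I_D R_D = 2.5 − 1.43 × 0.631 = 1.6 V.
V_DS = 1.6 V ≥ V_ov = 0.93 V, confirming saturation.

I_D = 1.43 mA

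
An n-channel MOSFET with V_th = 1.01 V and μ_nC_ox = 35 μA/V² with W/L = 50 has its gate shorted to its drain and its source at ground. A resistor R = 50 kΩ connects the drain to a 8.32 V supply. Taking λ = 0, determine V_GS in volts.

V_GS = 1.41 V

With gate tied to drain, V_GS = V_DS ≥ V_GS − V_th, so the device is in saturation.
k_n = μ_nC_ox · (W/L) = 1.75 mA/V².
KCL at the drain: ½ k_n (V_GS − V_th)² = (V_DD − V_GS)/R.
Let x = V_GS − 1.01. Then 43.8 x² + x − 7.31 = 0, giving x = 0.397 V (positive root), so V_GS = 1.41 V.
I_D = (V_DD − V_GS)/R = (8.32 − 1.41) / 50 = 0.138 mA.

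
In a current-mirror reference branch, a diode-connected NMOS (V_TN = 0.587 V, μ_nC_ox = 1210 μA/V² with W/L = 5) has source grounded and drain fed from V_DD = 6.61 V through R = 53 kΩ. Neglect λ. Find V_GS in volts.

V_GS = 0.778 V

With gate tied to drain, V_GS = V_DS ≥ V_GS − V_TN, so the device is in saturation.
k_n = μ_nC_ox · (W/L) = 6.05 mA/V².
KCL at the drain: ½ k_n (V_GS − V_TN)² = (V_DD − V_GS)/R.
Let x = V_GS − 0.587. Then 160 x² + x − 6.023 = 0, giving x = 0.191 V (positive root), so V_GS = 0.778 V.
I_D = (V_DD − V_GS)/R = (6.61 − 0.778) / 53 = 0.11 mA.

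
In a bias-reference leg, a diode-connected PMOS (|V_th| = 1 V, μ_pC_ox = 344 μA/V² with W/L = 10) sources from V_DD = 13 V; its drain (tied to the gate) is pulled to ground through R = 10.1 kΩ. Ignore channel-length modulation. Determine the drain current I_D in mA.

I_D = 1.11 mA

With gate tied to drain, V_SG = V_SD ≥ V_SG − |V_th|, so the device is in saturation.
k_p = μ_pC_ox · (W/L) = 3.44 mA/V².
KCL at the drain: ½ k_p (V_SG − |V_th|)² = (V_DD − V_SG)/R.
Let x = V_SG − 1. Then 17.4 x² + x − 12 = 0, giving x = 0.803 V (positive root), so V_SG = 1.8 V.
I_D = (V_DD − V_SG)/R = (13 − 1.8) / 10.1 = 1.11 mA.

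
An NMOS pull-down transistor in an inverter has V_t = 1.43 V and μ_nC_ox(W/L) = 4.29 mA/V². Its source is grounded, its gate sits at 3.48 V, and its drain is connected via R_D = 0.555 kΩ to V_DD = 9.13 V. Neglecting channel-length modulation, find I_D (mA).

I_D = 9.01 mA

V_GS = V_G = 3.48 V, so V_ov = 3.48 − 1.43 = 2.05 V.
Assume saturation: I_D = ½ k_n V_ov² = 0.5 × 4.29 × 2.05² = 9.01 mA, giving V_DS = V_DD − I_D R_D = 9.13 − 9.01 × 0.555 = 4.13 V.
V_DS = 4.13 V ≥ V_ov = 2.05 V, confirming saturation.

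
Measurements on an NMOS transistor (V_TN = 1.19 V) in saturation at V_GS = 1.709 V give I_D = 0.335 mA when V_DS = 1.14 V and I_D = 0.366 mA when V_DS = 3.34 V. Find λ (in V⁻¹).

With V_GS fixed, I_D ∝ (1 + λ V_DS) in saturation, so I_D2/I_D1 = (1 + λ V_DS2)/(1 + λ V_DS1).
0.366/0.335 = 1.093 = (1 + 3.34 λ)/(1 + 1.14 λ).
Solving: λ (I_D1 V_DS2 − I_D2 V_DS1) = I_D2 − I_D1, so λ = (0.366 − 0.335) / (0.335 × 3.34 − 0.366 × 1.14) = 0.031 / 0.702 = 0.0442 V⁻¹.

λ = 0.0442 V⁻¹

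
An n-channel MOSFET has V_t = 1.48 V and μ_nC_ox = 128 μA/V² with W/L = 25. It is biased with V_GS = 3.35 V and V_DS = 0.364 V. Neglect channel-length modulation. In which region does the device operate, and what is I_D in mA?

k_n = μ_nC_ox · (W/L) = 3.2 mA/V².
V_ov = V_GS − V_t = 3.35 − 1.48 = 1.87 V.
Since V_DS = 0.364 V < V_ov = 1.87 V, the device is in the triode region.
I_D = k_n [V_ov · V_DS − ½ V_DS²] = 3.2 × [1.87 × 0.364 − 0.5 × 0.364²] = 1.97 mA.

Triode; I_D = 1.97 mA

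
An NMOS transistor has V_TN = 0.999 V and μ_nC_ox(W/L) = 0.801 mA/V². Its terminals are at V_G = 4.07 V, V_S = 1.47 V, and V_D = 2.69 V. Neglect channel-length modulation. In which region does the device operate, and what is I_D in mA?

Triode; I_D = 0.968 mA

V_GS = V_G − V_S = 4.07 − 1.47 = 2.6 V; V_DS = V_D − V_S = 2.69 − 1.47 = 1.22 V.
V_ov = V_GS − V_TN = 2.6 − 0.999 = 1.6 V.
Since V_DS = 1.22 V < V_ov = 1.6 V, the device is in the triode region.
I_D = k_n [V_ov · V_DS − ½ V_DS²] = 0.801 × [1.6 × 1.22 − 0.5 × 1.22²] = 0.968 mA.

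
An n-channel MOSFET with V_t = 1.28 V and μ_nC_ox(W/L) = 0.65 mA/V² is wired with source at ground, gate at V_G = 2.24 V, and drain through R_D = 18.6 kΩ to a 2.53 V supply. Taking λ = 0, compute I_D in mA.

V_GS = V_G = 2.24 V, so V_ov = 2.24 − 1.28 = 0.96 V.
Assume saturation: I_D = ½ k_n V_ov² = 0.5 × 0.65 × 0.96² = 0.3 mA, giving V_DS = V_DD − I_D R_D = 2.53 − 0.3 × 18.6 = -3.04 V.
But -3.04 V < V_ov = 0.96 V, so the device is actually in triode.
In triode I_D = k_n[V_ov V_DS − ½ V_DS²] and I_D = (V_DD − V_DS)/R_D. Equating: 6.05 V_DS² − 12.61 V_DS + 2.53 = 0, giving V_DS = 0.225 V (the root below V_ov).
I_D = (2.53 − 0.225) / 18.6 = 0.124 mA.

I_D = 0.124 mA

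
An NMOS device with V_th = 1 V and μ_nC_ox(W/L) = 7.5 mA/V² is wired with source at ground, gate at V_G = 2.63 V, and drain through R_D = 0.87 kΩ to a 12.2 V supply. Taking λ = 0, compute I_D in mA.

V_GS = V_G = 2.63 V, so V_ov = 2.63 − 1 = 1.63 V.
Assume saturation: I_D = ½ k_n V_ov² = 0.5 × 7.5 × 1.63² = 9.96 mA, giving V_DS = V_DD − I_D R_D = 12.2 − 9.96 × 0.87 = 3.53 V.
V_DS = 3.53 V ≥ V_ov = 1.63 V, confirming saturation.

I_D = 9.96 mA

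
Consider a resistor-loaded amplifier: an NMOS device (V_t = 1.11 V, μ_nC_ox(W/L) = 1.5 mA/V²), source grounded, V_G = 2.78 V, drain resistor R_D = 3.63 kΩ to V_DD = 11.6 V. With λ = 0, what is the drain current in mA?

V_GS = V_G = 2.78 V, so V_ov = 2.78 − 1.11 = 1.67 V.
Assume saturation: I_D = ½ k_n V_ov² = 0.5 × 1.5 × 1.67² = 2.09 mA, giving V_DS = V_DD − I_D R_D = 11.6 − 2.09 × 3.63 = 4.01 V.
V_DS = 4.01 V ≥ V_ov = 1.67 V, confirming saturation.

I_D = 2.09 mA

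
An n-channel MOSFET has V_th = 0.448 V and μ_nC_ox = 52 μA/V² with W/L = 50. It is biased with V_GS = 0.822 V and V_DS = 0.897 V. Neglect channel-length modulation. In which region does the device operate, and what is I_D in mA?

k_n = μ_nC_ox · (W/L) = 2.6 mA/V².
V_ov = V_GS − V_th = 0.822 − 0.448 = 0.374 V.
Since V_DS = 0.897 V ≥ V_ov = 0.374 V, the device is in saturation.
I_D = ½ k_n V_ov² = 0.5 × 2.6 × 0.374² = 0.182 mA.

Saturation; I_D = 0.182 mA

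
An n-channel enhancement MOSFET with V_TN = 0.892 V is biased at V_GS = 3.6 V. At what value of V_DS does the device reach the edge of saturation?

V_DS,sat = 2.71 V

The boundary between triode and saturation is V_DS = V_GS − V_TN = V_ov.
V_ov = 3.6 − 0.892 = 2.71 V.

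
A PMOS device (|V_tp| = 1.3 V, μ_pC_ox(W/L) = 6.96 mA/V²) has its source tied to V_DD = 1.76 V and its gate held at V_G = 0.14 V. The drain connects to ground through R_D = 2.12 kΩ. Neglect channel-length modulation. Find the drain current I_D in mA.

V_SG = V_DD − V_G = 1.76 − 0.14 = 1.62 V, so V_ov = 1.62 − 1.3 = 0.32 V.
Assume saturation: I_D = ½ k_p V_ov² = 0.5 × 6.96 × 0.32² = 0.356 mA, giving V_SD = V_DD − I_D R_D = 1.76 − 0.356 × 2.12 = 1 V.
V_SD = 1 V ≥ V_ov = 0.32 V, confirming saturation.

I_D = 0.356 mA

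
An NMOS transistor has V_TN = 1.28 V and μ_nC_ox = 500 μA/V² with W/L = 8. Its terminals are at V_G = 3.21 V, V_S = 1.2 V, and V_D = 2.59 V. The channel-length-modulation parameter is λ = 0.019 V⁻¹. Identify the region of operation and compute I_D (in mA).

V_GS = V_G − V_S = 3.21 − 1.2 = 2.01 V; V_DS = V_D − V_S = 2.59 − 1.2 = 1.39 V.
k_n = μ_nC_ox · (W/L) = 4 mA/V².
V_ov = V_GS − V_TN = 2.01 − 1.28 = 0.73 V.
Since V_DS = 1.39 V ≥ V_ov = 0.73 V, the device is in saturation.
I_D = ½ k_n V_ov² (1 + λ V_DS) = 0.5 × 4 × 0.73² × (1 + 0.019 × 1.39) = 1.09 mA.

Saturation; I_D = 1.09 mA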